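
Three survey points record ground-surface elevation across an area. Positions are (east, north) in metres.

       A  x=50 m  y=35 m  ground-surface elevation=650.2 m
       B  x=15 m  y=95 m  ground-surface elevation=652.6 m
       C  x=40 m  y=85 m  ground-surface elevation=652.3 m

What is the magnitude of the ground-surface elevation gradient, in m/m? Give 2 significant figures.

Three-point gradient (reference A): Δ to B = (-35, 60, +2.4), Δ to C = (-10, 50, +2.1).
∂z/∂x = +0.005217, ∂z/∂y = +0.04304 (det = -1150).
|∇f| = √(0.005217² + 0.04304²) = 0.04336 m/m

0.043 m/m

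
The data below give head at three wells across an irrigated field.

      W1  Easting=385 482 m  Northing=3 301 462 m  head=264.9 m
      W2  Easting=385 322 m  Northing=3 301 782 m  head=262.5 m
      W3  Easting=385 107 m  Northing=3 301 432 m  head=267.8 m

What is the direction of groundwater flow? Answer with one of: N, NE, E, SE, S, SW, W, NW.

NE

Three-point gradient (reference W1): Δ to W2 = (-160, 320, -2.4), Δ to W3 = (-375, -30, +2.9).
∂h/∂x = -0.006859, ∂h/∂y = -0.01093 (det = 124800).
Flow = −∇h = (+0.006859 east, +0.01093 north), which points northeast.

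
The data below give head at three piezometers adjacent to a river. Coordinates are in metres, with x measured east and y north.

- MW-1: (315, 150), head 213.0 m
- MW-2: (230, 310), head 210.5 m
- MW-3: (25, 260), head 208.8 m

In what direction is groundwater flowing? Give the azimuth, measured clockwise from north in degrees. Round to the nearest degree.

Taking MW-1 as reference: MW-2−MW-1 = (-85, 160, -2.5); MW-3−MW-1 = (-290, 110, -4.2).
Solve a·Δx + b·Δy = Δh: det = (-85)·110 − (-290)·160 = 37050.
∂h/∂x = [(-2.5)·110 − (-4.2)·160] / 37050 = +0.01072
∂h/∂y = [(-85)·(-4.2) − (-290)·(-2.5)] / 37050 = -0.009933
Flow direction (−∇h) has components (-0.01072 E, +0.009933 N).
Azimuth = atan2(E, N) = atan2(-0.01072, +0.009933) = 312.8° ≈ 313°.

313°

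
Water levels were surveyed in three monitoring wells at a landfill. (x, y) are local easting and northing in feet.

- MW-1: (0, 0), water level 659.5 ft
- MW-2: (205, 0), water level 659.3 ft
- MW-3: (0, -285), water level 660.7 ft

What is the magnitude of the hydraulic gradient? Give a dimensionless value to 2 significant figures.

0.0043

∂h/∂x = (659.3 − 659.5) / (205 − 0) = -0.0009756
∂h/∂y = (660.7 − 659.5) / (-285 − 0) = -0.004211
|∇h| = √(-0.0009756² + -0.004211²) = 0.004323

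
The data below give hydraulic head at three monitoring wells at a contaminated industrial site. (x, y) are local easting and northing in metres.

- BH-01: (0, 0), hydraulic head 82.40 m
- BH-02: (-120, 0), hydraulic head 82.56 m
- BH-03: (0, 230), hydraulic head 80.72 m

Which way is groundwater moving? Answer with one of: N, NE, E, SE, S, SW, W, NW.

N

∂h/∂x = (82.56 − 82.40) / (-120 − 0) = -0.001333
∂h/∂y = (80.72 − 82.40) / (230 − 0) = -0.007304
Flow = −∇h = (+0.001333 east, +0.007304 north), which points north.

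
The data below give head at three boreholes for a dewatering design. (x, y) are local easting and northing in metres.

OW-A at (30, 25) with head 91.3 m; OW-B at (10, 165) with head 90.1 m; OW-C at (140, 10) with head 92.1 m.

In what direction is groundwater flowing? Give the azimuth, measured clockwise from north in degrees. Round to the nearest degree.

Differences from OW-A: to OW-B (Δx, Δy, Δh) = (-20, 140, -1.2); to OW-C = (110, -15, +0.8).
Determinant of the coordinate differences = (-20)·(-15) − 110·140 = -15100.
∂h/∂x = [(-1.2)·(-15) − (+0.8)·140] / -15100 = +0.006225
∂h/∂y = [(-20)·(+0.8) − 110·(-1.2)] / -15100 = -0.007682
Flow direction (−∇h) has components (-0.006225 E, +0.007682 N).
Azimuth = atan2(E, N) = atan2(-0.006225, +0.007682) = 321.0° ≈ 321°.

321°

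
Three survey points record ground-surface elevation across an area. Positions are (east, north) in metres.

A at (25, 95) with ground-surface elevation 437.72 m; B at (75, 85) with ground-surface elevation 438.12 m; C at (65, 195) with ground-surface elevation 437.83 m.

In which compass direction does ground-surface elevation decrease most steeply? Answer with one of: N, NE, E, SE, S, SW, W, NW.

W

Differences from A: to B (Δx, Δy, Δh) = (50, -10, +0.40); to C = (40, 100, +0.11).
Solve a·Δx + b·Δy = Δz: det = 50·100 − 40·(-10) = 5400.
∂z/∂x = [(+0.40)·100 − (+0.11)·(-10)] / 5400 = +0.007611
∂z/∂y = [50·(+0.11) − 40·(+0.40)] / 5400 = -0.001944
Steepest decrease is along −∇f = (-0.007611 E, +0.001944 N) → west.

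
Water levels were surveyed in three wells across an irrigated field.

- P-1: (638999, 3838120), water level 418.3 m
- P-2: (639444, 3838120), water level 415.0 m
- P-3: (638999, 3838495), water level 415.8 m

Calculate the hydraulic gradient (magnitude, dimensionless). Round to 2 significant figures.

0.0100

∂h/∂x = (415.0 − 418.3) / (639444 − 638999) = -0.007416
∂h/∂y = (415.8 − 418.3) / (3838495 − 3838120) = -0.006667
|∇h| = √(-0.007416² + -0.006667²) = 0.009972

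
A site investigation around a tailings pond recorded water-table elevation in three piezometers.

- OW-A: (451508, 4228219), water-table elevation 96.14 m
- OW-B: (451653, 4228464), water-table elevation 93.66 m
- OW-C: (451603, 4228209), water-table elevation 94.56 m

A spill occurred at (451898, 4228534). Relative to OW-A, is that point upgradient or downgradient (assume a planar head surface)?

Three-point gradient (reference OW-A): Δ to OW-B = (145, 245, -2.48), Δ to OW-C = (95, -10, -1.58).
∂h/∂x = -0.01666, ∂h/∂y = -0.0002629 (det = -24725).
Head at (451898, 4228534) = 96.14 + (-0.01666)·(390) + (-0.0002629)·(315) = 89.56 m.
That is lower than the 96.14 m at OW-A, so the point is downgradient.

downgradient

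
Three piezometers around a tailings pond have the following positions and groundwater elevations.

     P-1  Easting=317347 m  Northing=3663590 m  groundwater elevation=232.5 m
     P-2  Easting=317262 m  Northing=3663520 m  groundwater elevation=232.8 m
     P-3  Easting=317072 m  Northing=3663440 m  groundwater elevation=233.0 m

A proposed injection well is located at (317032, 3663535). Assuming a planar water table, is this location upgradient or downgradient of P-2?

downgradient

Taking P-1 as reference: P-2−P-1 = (-85, -70, +0.3); P-3−P-1 = (-275, -150, +0.5).
Solve a·Δx + b·Δy = Δh: det = (-85)·(-150) − (-275)·(-70) = -6500.
∂h/∂x = [(+0.3)·(-150) − (+0.5)·(-70)] / -6500 = +0.001538
∂h/∂y = [(-85)·(+0.5) − (-275)·(+0.3)] / -6500 = -0.006154
Head at (317032, 3663535) = 232.5 + (+0.001538)·(-315) + (-0.006154)·(-55) = 232.35 m.
That is lower than the 232.8 m at P-2, so the point is downgradient.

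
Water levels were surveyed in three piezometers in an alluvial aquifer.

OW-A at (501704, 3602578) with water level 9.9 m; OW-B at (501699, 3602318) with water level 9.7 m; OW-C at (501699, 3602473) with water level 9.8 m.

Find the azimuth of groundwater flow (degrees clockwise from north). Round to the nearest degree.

Differences from OW-A: to OW-B (Δx, Δy, Δh) = (-5, -260, -0.2); to OW-C = (-5, -105, -0.1).
Determinant of the coordinate differences = (-5)·(-105) − (-5)·(-260) = -775.
∂h/∂x = [(-0.2)·(-105) − (-0.1)·(-260)] / -775 = +0.006452
∂h/∂y = [(-5)·(-0.1) − (-5)·(-0.2)] / -775 = +0.0006452
Flow direction (−∇h) has components (-0.006452 E, -0.0006452 N).
Azimuth = atan2(E, N) = atan2(-0.006452, -0.0006452) = 264.3° ≈ 264°.

264°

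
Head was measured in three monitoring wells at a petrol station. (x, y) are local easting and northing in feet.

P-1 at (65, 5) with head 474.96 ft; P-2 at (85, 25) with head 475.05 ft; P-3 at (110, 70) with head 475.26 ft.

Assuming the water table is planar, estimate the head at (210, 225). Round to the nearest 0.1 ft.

476.0 ft

Differences from P-1: to P-2 (Δx, Δy, Δh) = (20, 20, +0.09); to P-3 = (45, 65, +0.30).
Determinant of the coordinate differences = 20·65 − 45·20 = 400.
∂h/∂x = [(+0.09)·65 − (+0.30)·20] / 400 = -0.0003750
∂h/∂y = [20·(+0.30) − 45·(+0.09)] / 400 = +0.004875
h(210, 225) = 474.96 + (-0.0003750)·(145) + (+0.004875)·(220) = 474.96 -0.054 +1.072 = 475.978 ft.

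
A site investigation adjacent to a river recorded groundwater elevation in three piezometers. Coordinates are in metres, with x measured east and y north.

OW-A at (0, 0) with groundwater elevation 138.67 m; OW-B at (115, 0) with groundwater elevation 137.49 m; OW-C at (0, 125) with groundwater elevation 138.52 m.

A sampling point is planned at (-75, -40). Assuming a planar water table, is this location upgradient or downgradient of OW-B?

upgradient

∂h/∂x = (137.49 − 138.67) / (115 − 0) = -0.01026
∂h/∂y = (138.52 − 138.67) / (125 − 0) = -0.001200
Head at (-75, -40) = 138.67 + (-0.01026)·(-75) + (-0.001200)·(-40) = 139.49 m.
That is higher than the 137.49 m at OW-B, so the point is upgradient.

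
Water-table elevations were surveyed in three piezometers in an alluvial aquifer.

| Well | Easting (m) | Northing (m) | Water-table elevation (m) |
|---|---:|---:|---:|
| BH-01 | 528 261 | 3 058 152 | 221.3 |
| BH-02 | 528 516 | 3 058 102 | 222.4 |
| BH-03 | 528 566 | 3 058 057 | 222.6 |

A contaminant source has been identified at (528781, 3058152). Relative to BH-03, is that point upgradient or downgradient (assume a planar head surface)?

Taking BH-01 as reference: BH-02−BH-01 = (255, -50, +1.1); BH-03−BH-01 = (305, -95, +1.3).
Solve a·Δx + b·Δy = Δh: det = 255·(-95) − 305·(-50) = -8975.
∂h/∂x = [(+1.1)·(-95) − (+1.3)·(-50)] / -8975 = +0.004401
∂h/∂y = [255·(+1.3) − 305·(+1.1)] / -8975 = +0.0004457
Head at (528781, 3058152) = 221.3 + (+0.004401)·(520) + (+0.0004457)·(0) = 223.59 m.
That is higher than the 222.6 m at BH-03, so the point is upgradient.

upgradient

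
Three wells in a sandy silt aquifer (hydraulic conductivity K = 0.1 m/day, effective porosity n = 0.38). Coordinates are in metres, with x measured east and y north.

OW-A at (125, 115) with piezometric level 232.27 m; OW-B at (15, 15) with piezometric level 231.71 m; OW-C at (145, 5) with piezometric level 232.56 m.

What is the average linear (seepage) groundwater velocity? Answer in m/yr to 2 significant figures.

Three-point gradient (reference OW-A): Δ to OW-B = (-110, -100, -0.56), Δ to OW-C = (20, -110, +0.29).
∂h/∂x = +0.006426, ∂h/∂y = -0.001468 (det = 14100).
|∇h| = √(0.006426² + -0.001468²) = 0.006592
Seepage velocity v = K·i/n = 0.1 × 0.006592 / 0.38 = 0.001735 m/day = 0.6337 m/yr.

0.63 m/yr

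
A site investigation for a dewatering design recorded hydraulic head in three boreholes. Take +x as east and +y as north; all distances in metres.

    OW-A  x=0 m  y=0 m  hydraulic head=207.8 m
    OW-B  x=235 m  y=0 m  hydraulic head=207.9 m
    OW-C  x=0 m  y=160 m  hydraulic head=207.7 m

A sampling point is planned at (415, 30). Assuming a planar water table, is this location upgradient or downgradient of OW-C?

∂h/∂x = (207.9 − 207.8) / (235 − 0) = +0.0004255
∂h/∂y = (207.7 − 207.8) / (160 − 0) = -0.0006250
Head at (415, 30) = 207.8 + (+0.0004255)·(415) + (-0.0006250)·(30) = 207.96 m.
That is higher than the 207.7 m at OW-C, so the point is upgradient.

upgradient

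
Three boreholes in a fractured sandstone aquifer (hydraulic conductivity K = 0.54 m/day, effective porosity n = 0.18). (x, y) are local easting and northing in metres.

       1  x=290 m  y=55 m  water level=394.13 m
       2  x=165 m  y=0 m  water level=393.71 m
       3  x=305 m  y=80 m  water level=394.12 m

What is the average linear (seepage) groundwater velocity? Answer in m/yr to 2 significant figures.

Three-point gradient (reference 1): Δ to 2 = (-125, -55, -0.42), Δ to 3 = (15, 25, -0.01).
∂h/∂x = +0.004804, ∂h/∂y = -0.003283 (det = -2300).
|∇h| = √(0.004804² + -0.003283²) = 0.005819
Seepage velocity v = K·i/n = 0.54 × 0.005819 / 0.18 = 0.01746 m/day = 6.377 m/yr.

6.4 m/yr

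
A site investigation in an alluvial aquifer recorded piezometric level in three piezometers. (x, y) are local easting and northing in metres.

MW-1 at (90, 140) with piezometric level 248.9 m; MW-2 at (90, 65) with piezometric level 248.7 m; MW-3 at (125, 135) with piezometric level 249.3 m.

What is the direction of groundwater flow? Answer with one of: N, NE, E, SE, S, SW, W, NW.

W

Taking MW-1 as reference: MW-2−MW-1 = (0, -75, -0.2); MW-3−MW-1 = (35, -5, +0.4).
Solve a·Δx + b·Δy = Δh: det = 0·(-5) − 35·(-75) = 2625.
∂h/∂x = [(-0.2)·(-5) − (+0.4)·(-75)] / 2625 = +0.01181
∂h/∂y = [0·(+0.4) − 35·(-0.2)] / 2625 = +0.002667
Flow = −∇h = (-0.01181 east, -0.002667 north), which points west.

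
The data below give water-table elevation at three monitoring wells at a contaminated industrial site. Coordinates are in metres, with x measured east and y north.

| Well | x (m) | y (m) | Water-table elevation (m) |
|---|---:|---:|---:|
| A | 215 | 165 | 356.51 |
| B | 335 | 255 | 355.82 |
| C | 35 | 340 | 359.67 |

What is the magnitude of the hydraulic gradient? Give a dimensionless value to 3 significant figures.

Taking A as reference: B−A = (120, 90, -0.69); C−A = (-180, 175, +3.16).
Determinant of the coordinate differences = 120·175 − (-180)·90 = 37200.
∂h/∂x = [(-0.69)·175 − (+3.16)·90] / 37200 = -0.01089
∂h/∂y = [120·(+3.16) − (-180)·(-0.69)] / 37200 = +0.006855
|∇h| = √(-0.01089² + 0.006855²) = 0.01287

0.0129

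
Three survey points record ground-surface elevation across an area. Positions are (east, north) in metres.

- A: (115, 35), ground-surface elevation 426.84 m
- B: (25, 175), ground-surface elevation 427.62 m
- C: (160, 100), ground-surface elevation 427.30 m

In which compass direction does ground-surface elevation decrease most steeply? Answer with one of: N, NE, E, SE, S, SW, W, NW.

Differences from A: to B (Δx, Δy, Δh) = (-90, 140, +0.78); to C = (45, 65, +0.46).
Determinant of the coordinate differences = (-90)·65 − 45·140 = -12150.
∂z/∂x = [(+0.78)·65 − (+0.46)·140] / -12150 = +0.001128
∂z/∂y = [(-90)·(+0.46) − 45·(+0.78)] / -12150 = +0.006296
Steepest decrease is along −∇f = (-0.001128 E, -0.006296 N) → south.

S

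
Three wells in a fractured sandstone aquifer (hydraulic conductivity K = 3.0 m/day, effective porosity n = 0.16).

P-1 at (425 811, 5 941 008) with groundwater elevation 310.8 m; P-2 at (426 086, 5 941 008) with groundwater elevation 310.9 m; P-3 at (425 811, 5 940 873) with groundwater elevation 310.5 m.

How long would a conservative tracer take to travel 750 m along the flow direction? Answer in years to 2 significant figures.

∂h/∂x = (310.9 − 310.8) / (426086 − 425811) = +0.0003636
∂h/∂y = (310.5 − 310.8) / (5940873 − 5941008) = +0.002222
|∇h| = √(0.0003636² + 0.002222²) = 0.002252
Seepage velocity v = K·i/n = 3.0 × 0.002252 / 0.16 = 0.04222 m/day.
t = 750 / 0.04222 = 1.776e+04 days = 48.6 years.

49 years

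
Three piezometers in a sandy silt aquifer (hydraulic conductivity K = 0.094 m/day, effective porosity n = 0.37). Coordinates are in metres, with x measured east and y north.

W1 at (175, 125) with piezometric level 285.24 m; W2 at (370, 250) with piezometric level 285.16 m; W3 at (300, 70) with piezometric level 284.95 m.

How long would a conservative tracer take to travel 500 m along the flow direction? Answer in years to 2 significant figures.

2300 years

Differences from W1: to W2 (Δx, Δy, Δh) = (195, 125, -0.08); to W3 = (125, -55, -0.29).
Solve a·Δx + b·Δy = Δh: det = 195·(-55) − 125·125 = -26350.
∂h/∂x = [(-0.08)·(-55) − (-0.29)·125] / -26350 = -0.001543
∂h/∂y = [195·(-0.29) − 125·(-0.08)] / -26350 = +0.001767
|∇h| = √(-0.001543² + 0.001767²) = 0.002346
Seepage velocity v = K·i/n = 0.094 × 0.002346 / 0.37 = 0.000596 m/day.
t = 500 / 0.000596 = 8.389e+05 days = 2.3e+03 years.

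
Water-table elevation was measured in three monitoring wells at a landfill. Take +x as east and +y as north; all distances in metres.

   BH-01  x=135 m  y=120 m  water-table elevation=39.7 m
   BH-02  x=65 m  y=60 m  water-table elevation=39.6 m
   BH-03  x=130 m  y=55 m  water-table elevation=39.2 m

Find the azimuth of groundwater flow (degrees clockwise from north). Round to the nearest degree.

With h = a·x + b·y + c and BH-01 as origin, the differences give:
  (-70)·a + (-60)·b = -0.1
  (-5)·a + (-65)·b = -0.5
Eliminate b (×(-65) and ×(-60), subtract): 4250·a = -23.50 → a = ∂h/∂x = -0.005529
Back-substitute: b = ∂h/∂y = +0.008118.
Flow direction (−∇h) has components (+0.005529 E, -0.008118 N).
Azimuth = atan2(E, N) = atan2(+0.005529, -0.008118) = 145.7° ≈ 146°.

146°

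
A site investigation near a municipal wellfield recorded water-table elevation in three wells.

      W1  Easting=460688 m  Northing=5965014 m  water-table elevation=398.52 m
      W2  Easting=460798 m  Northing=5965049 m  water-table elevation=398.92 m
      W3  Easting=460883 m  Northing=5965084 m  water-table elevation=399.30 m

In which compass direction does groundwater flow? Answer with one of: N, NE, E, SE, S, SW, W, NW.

Taking W1 as reference: W2−W1 = (110, 35, +0.40); W3−W1 = (195, 70, +0.78).
Determinant of the coordinate differences = 110·70 − 195·35 = 875.
∂h/∂x = [(+0.40)·70 − (+0.78)·35] / 875 = +0.0008000
∂h/∂y = [110·(+0.78) − 195·(+0.40)] / 875 = +0.008914
Flow = −∇h = (-0.0008000 east, -0.008914 north), which points south.

S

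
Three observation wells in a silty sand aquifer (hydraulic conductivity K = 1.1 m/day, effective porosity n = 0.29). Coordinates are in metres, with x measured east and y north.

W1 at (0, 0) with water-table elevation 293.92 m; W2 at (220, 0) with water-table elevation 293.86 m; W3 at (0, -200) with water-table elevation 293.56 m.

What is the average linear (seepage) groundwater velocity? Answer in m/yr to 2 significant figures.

2.5 m/yr

∂h/∂x = (293.86 − 293.92) / (220 − 0) = -0.0002727
∂h/∂y = (293.56 − 293.92) / (-200 − 0) = +0.001800
|∇h| = √(-0.0002727² + 0.001800²) = 0.001821
Seepage velocity v = K·i/n = 1.1 × 0.001821 / 0.29 = 0.006907 m/day = 2.523 m/yr.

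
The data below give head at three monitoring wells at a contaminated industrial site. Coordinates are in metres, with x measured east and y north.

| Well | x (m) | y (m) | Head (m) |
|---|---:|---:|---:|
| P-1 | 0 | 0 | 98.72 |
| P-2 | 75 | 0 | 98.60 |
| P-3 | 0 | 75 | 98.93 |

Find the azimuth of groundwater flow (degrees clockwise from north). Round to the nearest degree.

150°

∂h/∂x = (98.60 − 98.72) / (75 − 0) = -0.001600
∂h/∂y = (98.93 − 98.72) / (75 − 0) = +0.002800
Flow direction (−∇h) has components (+0.001600 E, -0.002800 N).
Azimuth = atan2(E, N) = atan2(+0.001600, -0.002800) = 150.3° ≈ 150°.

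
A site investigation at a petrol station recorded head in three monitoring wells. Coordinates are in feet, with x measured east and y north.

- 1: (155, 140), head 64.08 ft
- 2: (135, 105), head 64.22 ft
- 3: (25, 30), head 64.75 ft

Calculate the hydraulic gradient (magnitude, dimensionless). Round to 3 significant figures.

Differences from 1: to 2 (Δx, Δy, Δh) = (-20, -35, +0.14); to 3 = (-130, -110, +0.67).
Determinant of the coordinate differences = (-20)·(-110) − (-130)·(-35) = -2350.
∂h/∂x = [(+0.14)·(-110) − (+0.67)·(-35)] / -2350 = -0.003426
∂h/∂y = [(-20)·(+0.67) − (-130)·(+0.14)] / -2350 = -0.002043
|∇h| = √(-0.003426² + -0.002043²) = 0.003989

0.00399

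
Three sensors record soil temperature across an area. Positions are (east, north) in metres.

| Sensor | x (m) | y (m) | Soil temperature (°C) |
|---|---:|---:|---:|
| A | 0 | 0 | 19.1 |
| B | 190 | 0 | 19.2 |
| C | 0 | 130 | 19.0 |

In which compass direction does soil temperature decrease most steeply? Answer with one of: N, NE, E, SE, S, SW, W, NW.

∂T/∂x = (19.2 − 19.1) / (190 − 0) = +0.0005263
∂T/∂y = (19.0 − 19.1) / (130 − 0) = -0.0007692
Steepest decrease is along −∇f = (-0.0005263 E, +0.0007692 N) → northwest.

NW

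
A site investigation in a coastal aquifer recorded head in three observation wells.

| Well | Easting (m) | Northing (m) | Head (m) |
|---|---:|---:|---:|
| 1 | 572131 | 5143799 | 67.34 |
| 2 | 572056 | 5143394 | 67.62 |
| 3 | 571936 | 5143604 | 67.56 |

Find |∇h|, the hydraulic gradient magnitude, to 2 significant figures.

0.00080

Differences from 1: to 2 (Δx, Δy, Δh) = (-75, -405, +0.28); to 3 = (-195, -195, +0.22).
Solve a·Δx + b·Δy = Δh: det = (-75)·(-195) − (-195)·(-405) = -64350.
∂h/∂x = [(+0.28)·(-195) − (+0.22)·(-405)] / -64350 = -0.0005361
∂h/∂y = [(-75)·(+0.22) − (-195)·(+0.28)] / -64350 = -0.0005921
|∇h| = √(-0.0005361² + -0.0005921²) = 0.0007987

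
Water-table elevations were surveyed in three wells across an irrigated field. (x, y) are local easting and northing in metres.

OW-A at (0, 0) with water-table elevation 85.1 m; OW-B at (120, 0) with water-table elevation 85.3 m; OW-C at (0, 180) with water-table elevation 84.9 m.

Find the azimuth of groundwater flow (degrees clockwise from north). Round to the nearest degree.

∂h/∂x = (85.3 − 85.1) / (120 − 0) = +0.001667
∂h/∂y = (84.9 − 85.1) / (180 − 0) = -0.001111
Flow direction (−∇h) has components (-0.001667 E, +0.001111 N).
Azimuth = atan2(E, N) = atan2(-0.001667, +0.001111) = 303.7° ≈ 304°.

304°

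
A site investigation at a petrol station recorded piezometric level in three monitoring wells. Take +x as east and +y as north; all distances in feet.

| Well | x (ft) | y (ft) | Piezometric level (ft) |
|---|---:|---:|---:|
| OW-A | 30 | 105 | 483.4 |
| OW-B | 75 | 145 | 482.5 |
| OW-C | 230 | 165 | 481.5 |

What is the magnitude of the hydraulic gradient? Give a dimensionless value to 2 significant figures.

0.018

With h = a·x + b·y + c and OW-A as origin, the differences give:
  45·a + 40·b = -0.9
  200·a + 60·b = -1.9
Eliminate b (×60 and ×40, subtract): -5300·a = 22.00 → a = ∂h/∂x = -0.004151
Back-substitute: b = ∂h/∂y = -0.01783.
|∇h| = √(-0.004151² + -0.01783²) = 0.01831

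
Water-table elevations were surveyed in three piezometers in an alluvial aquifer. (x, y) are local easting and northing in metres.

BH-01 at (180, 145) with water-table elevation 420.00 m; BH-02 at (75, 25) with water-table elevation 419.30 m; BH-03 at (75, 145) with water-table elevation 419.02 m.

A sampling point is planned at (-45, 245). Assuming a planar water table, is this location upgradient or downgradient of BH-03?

Differences from BH-01: to BH-02 (Δx, Δy, Δh) = (-105, -120, -0.70); to BH-03 = (-105, 0, -0.98).
Solve a·Δx + b·Δy = Δh: det = (-105)·0 − (-105)·(-120) = -12600.
∂h/∂x = [(-0.70)·0 − (-0.98)·(-120)] / -12600 = +0.009333
∂h/∂y = [(-105)·(-0.98) − (-105)·(-0.70)] / -12600 = -0.002333
Head at (-45, 245) = 420.00 + (+0.009333)·(-225) + (-0.002333)·(100) = 417.67 m.
That is lower than the 419.02 m at BH-03, so the point is downgradient.

downgradient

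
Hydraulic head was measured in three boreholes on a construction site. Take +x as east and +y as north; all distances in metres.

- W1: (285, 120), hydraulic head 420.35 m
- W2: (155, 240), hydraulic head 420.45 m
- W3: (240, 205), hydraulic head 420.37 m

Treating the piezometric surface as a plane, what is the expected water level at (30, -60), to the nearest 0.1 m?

Taking W1 as reference: W2−W1 = (-130, 120, +0.10); W3−W1 = (-45, 85, +0.02).
Determinant of the coordinate differences = (-130)·85 − (-45)·120 = -5650.
∂h/∂x = [(+0.10)·85 − (+0.02)·120] / -5650 = -0.001080
∂h/∂y = [(-130)·(+0.02) − (-45)·(+0.10)] / -5650 = -0.0003363
h(30, -60) = 420.35 + (-0.001080)·(-255) + (-0.0003363)·(-180) = 420.35 +0.275 +0.061 = 420.686 m.

420.7 m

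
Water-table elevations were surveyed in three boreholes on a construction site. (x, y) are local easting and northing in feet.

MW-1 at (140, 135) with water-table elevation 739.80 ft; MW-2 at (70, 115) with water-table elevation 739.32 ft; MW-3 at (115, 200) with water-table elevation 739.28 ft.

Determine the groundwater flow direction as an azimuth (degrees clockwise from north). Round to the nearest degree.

Differences from MW-1: to MW-2 (Δx, Δy, Δh) = (-70, -20, -0.48); to MW-3 = (-25, 65, -0.52).
Solve a·Δx + b·Δy = Δh: det = (-70)·65 − (-25)·(-20) = -5050.
∂h/∂x = [(-0.48)·65 − (-0.52)·(-20)] / -5050 = +0.008238
∂h/∂y = [(-70)·(-0.52) − (-25)·(-0.48)] / -5050 = -0.004832
Flow direction (−∇h) has components (-0.008238 E, +0.004832 N).
Azimuth = atan2(E, N) = atan2(-0.008238, +0.004832) = 300.4° ≈ 300°.

300°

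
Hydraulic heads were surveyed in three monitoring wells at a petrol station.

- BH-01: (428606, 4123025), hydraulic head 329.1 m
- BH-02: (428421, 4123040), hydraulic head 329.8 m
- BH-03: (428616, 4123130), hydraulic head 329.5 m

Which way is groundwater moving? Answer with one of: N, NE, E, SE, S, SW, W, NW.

SE

With h = a·x + b·y + c and BH-01 as origin, the differences give:
  (-185)·a + 15·b = +0.7
  10·a + 105·b = +0.4
Eliminate b (×105 and ×15, subtract): -19575·a = 67.50 → a = ∂h/∂x = -0.003448
Back-substitute: b = ∂h/∂y = +0.004138.
Flow = −∇h = (+0.003448 east, -0.004138 north), which points southeast.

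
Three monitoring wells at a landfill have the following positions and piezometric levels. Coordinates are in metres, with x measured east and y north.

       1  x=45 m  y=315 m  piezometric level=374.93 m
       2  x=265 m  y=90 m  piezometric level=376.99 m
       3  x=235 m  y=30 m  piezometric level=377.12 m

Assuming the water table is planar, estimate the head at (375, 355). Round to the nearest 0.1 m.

With h = a·x + b·y + c and 1 as origin, the differences give:
  220·a + (-225)·b = +2.06
  190·a + (-285)·b = +2.19
Eliminate b (×(-285) and ×(-225), subtract): -19950·a = -94.350 → a = ∂h/∂x = +0.004729
Back-substitute: b = ∂h/∂y = -0.004531.
h(375, 355) = 374.93 + (+0.004729)·(330) + (-0.004531)·(40) = 374.93 +1.561 -0.181 = 376.309 m.

376.3 m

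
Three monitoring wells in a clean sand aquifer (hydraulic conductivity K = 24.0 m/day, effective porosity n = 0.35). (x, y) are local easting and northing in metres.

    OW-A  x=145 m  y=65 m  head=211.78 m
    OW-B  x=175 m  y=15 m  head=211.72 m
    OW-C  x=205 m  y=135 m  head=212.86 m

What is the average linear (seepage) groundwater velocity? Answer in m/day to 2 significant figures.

0.83 m/day

Taking OW-A as reference: OW-B−OW-A = (30, -50, -0.06); OW-C−OW-A = (60, 70, +1.08).
Determinant of the coordinate differences = 30·70 − 60·(-50) = 5100.
∂h/∂x = [(-0.06)·70 − (+1.08)·(-50)] / 5100 = +0.009765
∂h/∂y = [30·(+1.08) − 60·(-0.06)] / 5100 = +0.007059
|∇h| = √(0.009765² + 0.007059²) = 0.01205
Seepage velocity v = K·i/n = 24.0 × 0.01205 / 0.35 = 0.8263 m/day.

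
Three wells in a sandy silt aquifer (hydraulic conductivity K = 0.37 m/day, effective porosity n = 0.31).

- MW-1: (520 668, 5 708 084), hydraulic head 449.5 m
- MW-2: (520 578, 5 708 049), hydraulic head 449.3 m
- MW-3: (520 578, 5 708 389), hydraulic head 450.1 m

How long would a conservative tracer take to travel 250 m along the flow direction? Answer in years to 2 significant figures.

With h = a·x + b·y + c and MW-1 as origin, the differences give:
  (-90)·a + (-35)·b = -0.2
  (-90)·a + 305·b = +0.6
Eliminate b (×305 and ×(-35), subtract): -30600·a = -40.00 → a = ∂h/∂x = +0.001307
Back-substitute: b = ∂h/∂y = +0.002353.
|∇h| = √(0.001307² + 0.002353²) = 0.002692
Seepage velocity v = K·i/n = 0.37 × 0.002692 / 0.31 = 0.003213 m/day.
t = 250 / 0.003213 = 7.781e+04 days = 213 years.

210 years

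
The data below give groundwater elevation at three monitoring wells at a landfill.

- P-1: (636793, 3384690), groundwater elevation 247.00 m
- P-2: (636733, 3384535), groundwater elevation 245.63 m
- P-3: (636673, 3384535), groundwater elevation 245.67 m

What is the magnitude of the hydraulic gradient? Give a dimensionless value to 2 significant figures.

0.0091

Three-point gradient (reference P-1): Δ to P-2 = (-60, -155, -1.37), Δ to P-3 = (-120, -155, -1.33).
∂h/∂x = -0.0006667, ∂h/∂y = +0.009097 (det = -9300).
|∇h| = √(-0.0006667² + 0.009097²) = 0.009121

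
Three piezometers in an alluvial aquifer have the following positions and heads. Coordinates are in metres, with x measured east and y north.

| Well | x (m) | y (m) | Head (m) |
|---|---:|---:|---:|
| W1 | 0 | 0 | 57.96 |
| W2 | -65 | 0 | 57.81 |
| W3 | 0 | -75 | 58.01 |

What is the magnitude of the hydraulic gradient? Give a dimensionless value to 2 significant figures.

∂h/∂x = (57.81 − 57.96) / (-65 − 0) = +0.002308
∂h/∂y = (58.01 − 57.96) / (-75 − 0) = -0.0006667
|∇h| = √(0.002308² + -0.0006667²) = 0.002402

0.0024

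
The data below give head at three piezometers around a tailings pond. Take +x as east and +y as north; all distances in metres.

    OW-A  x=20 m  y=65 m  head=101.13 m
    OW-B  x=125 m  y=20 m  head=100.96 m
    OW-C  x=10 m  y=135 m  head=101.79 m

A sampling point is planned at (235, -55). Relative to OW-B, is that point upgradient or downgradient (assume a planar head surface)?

downgradient

Differences from OW-A: to OW-B (Δx, Δy, Δh) = (105, -45, -0.17); to OW-C = (-10, 70, +0.66).
Determinant of the coordinate differences = 105·70 − (-10)·(-45) = 6900.
∂h/∂x = [(-0.17)·70 − (+0.66)·(-45)] / 6900 = +0.002580
∂h/∂y = [105·(+0.66) − (-10)·(-0.17)] / 6900 = +0.009797
Head at (235, -55) = 101.13 + (+0.002580)·(215) + (+0.009797)·(-120) = 100.51 m.
That is lower than the 100.96 m at OW-B, so the point is downgradient.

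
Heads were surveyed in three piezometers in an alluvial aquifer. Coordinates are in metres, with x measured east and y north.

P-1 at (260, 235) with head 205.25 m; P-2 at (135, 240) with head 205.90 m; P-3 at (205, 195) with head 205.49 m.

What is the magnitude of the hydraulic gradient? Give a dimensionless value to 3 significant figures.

0.00527

Taking P-1 as reference: P-2−P-1 = (-125, 5, +0.65); P-3−P-1 = (-55, -40, +0.24).
Solve a·Δx + b·Δy = Δh: det = (-125)·(-40) − (-55)·5 = 5275.
∂h/∂x = [(+0.65)·(-40) − (+0.24)·5] / 5275 = -0.005156
∂h/∂y = [(-125)·(+0.24) − (-55)·(+0.65)] / 5275 = +0.001090
|∇h| = √(-0.005156² + 0.001090²) = 0.00527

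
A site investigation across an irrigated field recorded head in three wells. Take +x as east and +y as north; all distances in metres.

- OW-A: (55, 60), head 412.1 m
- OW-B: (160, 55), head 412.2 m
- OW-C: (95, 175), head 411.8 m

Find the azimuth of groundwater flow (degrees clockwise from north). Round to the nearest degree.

344°

Differences from OW-A: to OW-B (Δx, Δy, Δh) = (105, -5, +0.1); to OW-C = (40, 115, -0.3).
Solve a·Δx + b·Δy = Δh: det = 105·115 − 40·(-5) = 12275.
∂h/∂x = [(+0.1)·115 − (-0.3)·(-5)] / 12275 = +0.0008147
∂h/∂y = [105·(-0.3) − 40·(+0.1)] / 12275 = -0.002892
Flow direction (−∇h) has components (-0.0008147 E, +0.002892 N).
Azimuth = atan2(E, N) = atan2(-0.0008147, +0.002892) = 344.3° ≈ 344°.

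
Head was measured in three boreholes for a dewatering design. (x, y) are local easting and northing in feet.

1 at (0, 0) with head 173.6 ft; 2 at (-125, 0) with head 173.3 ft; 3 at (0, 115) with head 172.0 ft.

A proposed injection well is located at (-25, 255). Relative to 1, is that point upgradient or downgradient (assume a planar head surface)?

downgradient

∂h/∂x = (173.3 − 173.6) / (-125 − 0) = +0.002400
∂h/∂y = (172.0 − 173.6) / (115 − 0) = -0.01391
Head at (-25, 255) = 173.6 + (+0.002400)·(-25) + (-0.01391)·(255) = 169.99 ft.
That is lower than the 173.6 ft at 1, so the point is downgradient.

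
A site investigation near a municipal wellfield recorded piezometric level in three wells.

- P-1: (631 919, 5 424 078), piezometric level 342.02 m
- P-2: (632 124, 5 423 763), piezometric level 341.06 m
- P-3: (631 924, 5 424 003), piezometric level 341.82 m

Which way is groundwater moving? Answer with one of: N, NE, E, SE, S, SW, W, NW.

With h = a·x + b·y + c and P-1 as origin, the differences give:
  205·a + (-315)·b = -0.96
  5·a + (-75)·b = -0.20
Eliminate b (×(-75) and ×(-315), subtract): -13800·a = 9.000 → a = ∂h/∂x = -0.0006522
Back-substitute: b = ∂h/∂y = +0.002623.
Flow = −∇h = (+0.0006522 east, -0.002623 north), which points south.

S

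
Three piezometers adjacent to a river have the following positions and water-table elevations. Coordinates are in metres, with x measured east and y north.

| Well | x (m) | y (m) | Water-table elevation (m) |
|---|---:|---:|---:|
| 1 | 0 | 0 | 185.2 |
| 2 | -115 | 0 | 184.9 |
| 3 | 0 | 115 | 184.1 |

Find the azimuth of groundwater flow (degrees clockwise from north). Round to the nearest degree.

345°

∂h/∂x = (184.9 − 185.2) / (-115 − 0) = +0.002609
∂h/∂y = (184.1 − 185.2) / (115 − 0) = -0.009565
Flow direction (−∇h) has components (-0.002609 E, +0.009565 N).
Azimuth = atan2(E, N) = atan2(-0.002609, +0.009565) = 344.7° ≈ 345°.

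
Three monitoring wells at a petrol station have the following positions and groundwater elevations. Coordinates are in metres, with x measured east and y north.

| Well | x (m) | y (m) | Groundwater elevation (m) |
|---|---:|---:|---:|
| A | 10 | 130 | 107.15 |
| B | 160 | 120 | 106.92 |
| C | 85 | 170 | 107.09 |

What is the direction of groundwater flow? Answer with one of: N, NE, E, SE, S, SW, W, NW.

SE

Taking A as reference: B−A = (150, -10, -0.23); C−A = (75, 40, -0.06).
Solve a·Δx + b·Δy = Δh: det = 150·40 − 75·(-10) = 6750.
∂h/∂x = [(-0.23)·40 − (-0.06)·(-10)] / 6750 = -0.001452
∂h/∂y = [150·(-0.06) − 75·(-0.23)] / 6750 = +0.001222
Flow = −∇h = (+0.001452 east, -0.001222 north), which points southeast.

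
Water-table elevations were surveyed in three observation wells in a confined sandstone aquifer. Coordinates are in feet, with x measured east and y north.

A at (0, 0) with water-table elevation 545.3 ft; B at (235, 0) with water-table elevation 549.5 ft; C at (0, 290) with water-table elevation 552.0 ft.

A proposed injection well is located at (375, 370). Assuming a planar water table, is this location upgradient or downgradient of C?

∂h/∂x = (549.5 − 545.3) / (235 − 0) = +0.01787
∂h/∂y = (552.0 − 545.3) / (290 − 0) = +0.02310
Head at (375, 370) = 545.3 + (+0.01787)·(375) + (+0.02310)·(370) = 560.55 ft.
That is higher than the 552.0 ft at C, so the point is upgradient.

upgradient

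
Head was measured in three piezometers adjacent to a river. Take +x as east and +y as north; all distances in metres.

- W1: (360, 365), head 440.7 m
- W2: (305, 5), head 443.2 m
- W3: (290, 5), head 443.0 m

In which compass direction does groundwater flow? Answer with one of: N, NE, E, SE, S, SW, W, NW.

NW

With h = a·x + b·y + c and W1 as origin, the differences give:
  (-55)·a + (-360)·b = +2.5
  (-70)·a + (-360)·b = +2.3
Eliminate b (×(-360) and ×(-360), subtract): -5400·a = -72.00 → a = ∂h/∂x = +0.01333
Back-substitute: b = ∂h/∂y = -0.008981.
Flow = −∇h = (-0.01333 east, +0.008981 north), which points northwest.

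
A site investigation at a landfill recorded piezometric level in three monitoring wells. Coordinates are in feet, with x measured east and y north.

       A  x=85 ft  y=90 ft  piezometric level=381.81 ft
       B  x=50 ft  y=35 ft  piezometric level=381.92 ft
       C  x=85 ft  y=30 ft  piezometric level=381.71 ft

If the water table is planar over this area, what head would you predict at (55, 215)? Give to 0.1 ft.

382.2 ft

Taking A as reference: B−A = (-35, -55, +0.11); C−A = (0, -60, -0.10).
Determinant of the coordinate differences = (-35)·(-60) − 0·(-55) = 2100.
∂h/∂x = [(+0.11)·(-60) − (-0.10)·(-55)] / 2100 = -0.005762
∂h/∂y = [(-35)·(-0.10) − 0·(+0.11)] / 2100 = +0.001667
h(55, 215) = 381.81 + (-0.005762)·(-30) + (+0.001667)·(125) = 381.81 +0.173 +0.208 = 382.191 ft.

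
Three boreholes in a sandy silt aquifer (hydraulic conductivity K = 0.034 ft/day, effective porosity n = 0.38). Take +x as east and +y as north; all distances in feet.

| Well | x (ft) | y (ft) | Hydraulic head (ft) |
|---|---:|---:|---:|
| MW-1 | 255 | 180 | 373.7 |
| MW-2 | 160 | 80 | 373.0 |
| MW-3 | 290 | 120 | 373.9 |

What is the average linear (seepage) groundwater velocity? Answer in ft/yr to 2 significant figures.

With h = a·x + b·y + c and MW-1 as origin, the differences give:
  (-95)·a + (-100)·b = -0.7
  35·a + (-60)·b = +0.2
Eliminate b (×(-60) and ×(-100), subtract): 9200·a = 62.00 → a = ∂h/∂x = +0.006739
Back-substitute: b = ∂h/∂y = +0.0005978.
|∇h| = √(0.006739² + 0.0005978²) = 0.006765
Seepage velocity v = K·i/n = 0.034 × 0.006765 / 0.38 = 0.0006053 ft/day = 0.2211 ft/yr.

0.22 ft/yr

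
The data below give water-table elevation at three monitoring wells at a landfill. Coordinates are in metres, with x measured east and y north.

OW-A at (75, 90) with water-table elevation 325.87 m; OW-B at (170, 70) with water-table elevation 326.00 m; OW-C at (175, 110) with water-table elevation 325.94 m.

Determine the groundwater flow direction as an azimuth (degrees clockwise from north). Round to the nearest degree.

328°

With h = a·x + b·y + c and OW-A as origin, the differences give:
  95·a + (-20)·b = +0.13
  100·a + 20·b = +0.07
Eliminate b (×20 and ×(-20), subtract): 3900·a = 4.000 → a = ∂h/∂x = +0.001026
Back-substitute: b = ∂h/∂y = -0.001628.
Flow direction (−∇h) has components (-0.001026 E, +0.001628 N).
Azimuth = atan2(E, N) = atan2(-0.001026, +0.001628) = 327.8° ≈ 328°.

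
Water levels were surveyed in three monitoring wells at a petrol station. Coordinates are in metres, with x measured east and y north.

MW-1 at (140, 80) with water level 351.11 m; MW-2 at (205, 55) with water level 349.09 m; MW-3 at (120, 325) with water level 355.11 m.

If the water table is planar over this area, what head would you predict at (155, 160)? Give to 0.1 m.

With h = a·x + b·y + c and MW-1 as origin, the differences give:
  65·a + (-25)·b = -2.02
  (-20)·a + 245·b = +4.00
Eliminate b (×245 and ×(-25), subtract): 15425·a = -394.900 → a = ∂h/∂x = -0.02560
Back-substitute: b = ∂h/∂y = +0.01424.
h(155, 160) = 351.11 + (-0.02560)·(15) + (+0.01424)·(80) = 351.11 -0.384 +1.139 = 351.865 m.

351.9 m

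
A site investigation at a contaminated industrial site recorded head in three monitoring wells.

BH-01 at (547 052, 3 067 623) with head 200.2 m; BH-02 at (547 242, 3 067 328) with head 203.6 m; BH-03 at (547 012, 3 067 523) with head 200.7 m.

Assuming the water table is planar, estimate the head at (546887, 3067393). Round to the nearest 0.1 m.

200.9 m

With h = a·x + b·y + c and BH-01 as origin, the differences give:
  190·a + (-295)·b = +3.4
  (-40)·a + (-100)·b = +0.5
Eliminate b (×(-100) and ×(-295), subtract): -30800·a = -192.50 → a = ∂h/∂x = +0.006250
Back-substitute: b = ∂h/∂y = -0.007500.
h(546887, 3067393) = 200.2 + (+0.006250)·(-165) + (-0.007500)·(-230) = 200.2 -1.031 +1.725 = 200.894 m.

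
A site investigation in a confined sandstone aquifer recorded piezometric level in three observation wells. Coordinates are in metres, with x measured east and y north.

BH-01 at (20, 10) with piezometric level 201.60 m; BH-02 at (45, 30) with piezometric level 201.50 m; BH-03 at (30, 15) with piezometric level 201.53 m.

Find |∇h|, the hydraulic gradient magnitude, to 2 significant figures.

Three-point gradient (reference BH-01): Δ to BH-02 = (25, 20, -0.10), Δ to BH-03 = (10, 5, -0.07).
∂h/∂x = -0.01200, ∂h/∂y = +0.010000 (det = -75).
|∇h| = √(-0.01200² + 0.010000²) = 0.01562

0.016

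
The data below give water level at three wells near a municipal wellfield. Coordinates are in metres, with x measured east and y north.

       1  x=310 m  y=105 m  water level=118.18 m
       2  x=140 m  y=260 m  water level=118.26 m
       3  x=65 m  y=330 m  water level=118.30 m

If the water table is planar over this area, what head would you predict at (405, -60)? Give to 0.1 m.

117.9 m

Three-point gradient (reference 1): Δ to 2 = (-170, 155, +0.08), Δ to 3 = (-245, 225, +0.12).
∂h/∂x = +0.002182, ∂h/∂y = +0.002909 (det = -275).
h(405, -60) = 118.18 + (+0.002182)·(95) + (+0.002909)·(-165) = 118.18 +0.207 -0.480 = 117.907 m.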